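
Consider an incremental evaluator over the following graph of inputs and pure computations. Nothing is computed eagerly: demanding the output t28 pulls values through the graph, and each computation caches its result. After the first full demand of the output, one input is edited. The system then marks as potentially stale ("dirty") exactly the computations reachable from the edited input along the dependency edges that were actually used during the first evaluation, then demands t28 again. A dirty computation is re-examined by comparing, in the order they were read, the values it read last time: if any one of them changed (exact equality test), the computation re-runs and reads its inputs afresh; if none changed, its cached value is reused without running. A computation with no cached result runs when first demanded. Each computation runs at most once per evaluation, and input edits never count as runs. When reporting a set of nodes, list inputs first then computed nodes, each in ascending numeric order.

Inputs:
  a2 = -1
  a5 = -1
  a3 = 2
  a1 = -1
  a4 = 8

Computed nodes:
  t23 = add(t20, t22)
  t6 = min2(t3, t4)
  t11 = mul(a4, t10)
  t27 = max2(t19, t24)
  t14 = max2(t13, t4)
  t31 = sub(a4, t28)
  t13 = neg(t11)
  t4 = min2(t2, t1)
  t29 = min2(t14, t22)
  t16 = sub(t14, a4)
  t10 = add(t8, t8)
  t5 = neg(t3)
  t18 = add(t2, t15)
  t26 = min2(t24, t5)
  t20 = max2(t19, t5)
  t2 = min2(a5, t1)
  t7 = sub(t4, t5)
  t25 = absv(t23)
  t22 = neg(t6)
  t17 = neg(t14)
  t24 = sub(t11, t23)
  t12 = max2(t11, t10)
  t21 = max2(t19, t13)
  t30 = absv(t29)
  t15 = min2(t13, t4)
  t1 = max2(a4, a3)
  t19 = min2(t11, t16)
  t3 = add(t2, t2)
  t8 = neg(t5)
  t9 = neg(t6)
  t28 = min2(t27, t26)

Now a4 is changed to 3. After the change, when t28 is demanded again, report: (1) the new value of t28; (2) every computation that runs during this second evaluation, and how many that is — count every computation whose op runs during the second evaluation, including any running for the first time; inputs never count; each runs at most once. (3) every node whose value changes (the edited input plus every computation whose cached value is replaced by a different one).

t28 now evaluates to -16.
Run set: t1, t2, t4, t11, t13, t14, t16, t19, t20, t24, t26, t27, t28 (13 run).
Changed values: a4, t1, t11, t13, t14, t16, t19, t24, t26, t27, t28.
The important point: at t3 every value read last time is unchanged, so the dirty flag clears without a run.

Initial pass — values computed on the first demand:
  t1 = max2(8, 2) = 8
  t2 = min2(-1, 8) = -1
  t3 = add(-1, -1) = -2
  t4 = min2(-1, 8) = -1
  t5 = neg(-2) = 2
  t6 = min2(-2, -1) = -2
  t8 = neg(2) = -2
  t10 = add(-2, -2) = -4
  t11 = mul(8, -4) = -32
  t13 = neg(-32) = 32
  t14 = max2(32, -1) = 32
  t16 = sub(32, 8) = 24
  t19 = min2(-32, 24) = -32
  t20 = max2(-32, 2) = 2
  t22 = neg(-2) = 2
  t23 = add(2, 2) = 4
  t24 = sub(-32, 4) = -36
  t26 = min2(-36, 2) = -36
  t27 = max2(-32, -36) = -32
  t28 = min2(-32, -36) = -36

Second demand — change propagation:
  t1: re-runs because a4 8->3; new result 3.
  t2: re-runs because t1 8->3; new result -1 (unchanged).
  t3: re-examined; everything it read last time is the same (t2 unchanged, t2 unchanged) — cache -2 kept, no run.
  t4: re-runs because t1 8->3; new result -1 (unchanged).
  t5: re-examined; everything it read last time is the same (t3 unchanged) — cache 2 kept, no run.
  t6: re-examined; everything it read last time is the same (t3 unchanged, t4 unchanged) — cache -2 kept, no run.
  t8: re-examined; everything it read last time is the same (t5 unchanged) — cache -2 kept, no run.
  t10: re-examined; everything it read last time is the same (t8 unchanged, t8 unchanged) — cache -4 kept, no run.
  t11: re-runs because a4 8->3; new result -12.
  t13: re-runs because t11 -32->-12; new result 12.
  t14: re-runs because t13 32->12; new result 12.
  t16: re-runs because t14 32->12; a4 8->3; new result 9.
  t19: re-runs because t11 -32->-12; t16 24->9; new result -12.
  t20: re-runs because t19 -32->-12; new result 2 (unchanged).
  t22: re-examined; everything it read last time is the same (t6 unchanged) — cache 2 kept, no run.
  t23: re-examined; everything it read last time is the same (t20 unchanged, t22 unchanged) — cache 4 kept, no run.
  t24: re-runs because t11 -32->-12; new result -16.
  t26: re-runs because t24 -36->-16; new result -16.
  t27: re-runs because t19 -32->-12; t24 -36->-16; new result -12.
  t28: re-runs because t27 -32->-12; t26 -36->-16; new result -16.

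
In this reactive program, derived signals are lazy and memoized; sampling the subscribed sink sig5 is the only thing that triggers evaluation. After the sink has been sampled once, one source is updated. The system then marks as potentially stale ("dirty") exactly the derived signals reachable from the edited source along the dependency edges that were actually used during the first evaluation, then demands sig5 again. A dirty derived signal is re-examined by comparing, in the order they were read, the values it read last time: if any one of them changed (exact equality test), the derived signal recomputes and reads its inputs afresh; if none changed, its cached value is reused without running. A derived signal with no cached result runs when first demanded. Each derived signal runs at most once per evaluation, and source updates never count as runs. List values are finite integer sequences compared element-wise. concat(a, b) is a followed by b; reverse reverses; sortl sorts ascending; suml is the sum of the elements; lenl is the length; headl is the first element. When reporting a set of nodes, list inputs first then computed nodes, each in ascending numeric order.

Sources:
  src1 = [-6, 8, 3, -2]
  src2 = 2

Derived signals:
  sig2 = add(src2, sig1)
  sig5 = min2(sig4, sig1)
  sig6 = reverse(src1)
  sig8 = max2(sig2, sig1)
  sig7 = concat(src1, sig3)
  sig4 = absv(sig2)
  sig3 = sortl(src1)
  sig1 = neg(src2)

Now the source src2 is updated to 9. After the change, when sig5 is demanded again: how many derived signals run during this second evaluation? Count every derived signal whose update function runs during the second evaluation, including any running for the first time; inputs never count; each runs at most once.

3 derived signals run: sig1, sig2, sig5.
Note where the cutoff bites: sig4 is checked, finds nothing changed, and keeps its cache.

First demand of the output computes:
  sig1 = neg(2) = -2
  sig2 = add(2, -2) = 0
  sig4 = absv(0) = 0
  sig5 = min2(0, -2) = -2

After the edit, cleaning proceeds:
  sig1: a read changed (src2 2->9) — executes, giving -9.
  sig2: a read changed (src2 2->9; sig1 -2->-9) — executes, giving 0 — identical to its old value.
  sig4: dirty, but its reads are unchanged (sig2 unchanged); cached 0 stands.
  sig5: a read changed (sig1 -2->-9) — executes, giving -9.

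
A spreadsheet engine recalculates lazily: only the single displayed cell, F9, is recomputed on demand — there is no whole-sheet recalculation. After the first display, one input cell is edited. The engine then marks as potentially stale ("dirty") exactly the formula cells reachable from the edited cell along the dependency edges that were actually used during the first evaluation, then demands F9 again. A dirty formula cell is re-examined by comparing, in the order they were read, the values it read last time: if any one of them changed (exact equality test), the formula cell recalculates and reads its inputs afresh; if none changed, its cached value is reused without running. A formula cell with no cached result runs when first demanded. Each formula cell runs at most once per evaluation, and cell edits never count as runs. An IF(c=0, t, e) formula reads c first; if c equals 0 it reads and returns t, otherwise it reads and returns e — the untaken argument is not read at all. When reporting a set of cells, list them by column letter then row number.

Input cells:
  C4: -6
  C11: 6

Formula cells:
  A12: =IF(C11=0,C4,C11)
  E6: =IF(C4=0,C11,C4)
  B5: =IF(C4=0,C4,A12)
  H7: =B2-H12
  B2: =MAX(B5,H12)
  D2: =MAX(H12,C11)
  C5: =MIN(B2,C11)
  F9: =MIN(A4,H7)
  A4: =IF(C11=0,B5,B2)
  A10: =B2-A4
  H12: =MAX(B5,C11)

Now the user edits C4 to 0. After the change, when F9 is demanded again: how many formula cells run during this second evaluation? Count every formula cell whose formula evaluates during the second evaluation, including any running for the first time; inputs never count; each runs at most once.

First evaluation (everything demanded from the output):
  A12 = IF(C11=0: C11=6 -> else branch C11) = 6
  B5 = IF(C4=0: C4=-6 -> else branch A12) = 6
  H12 = MAX(6, 6) = 6
  B2 = MAX(6, 6) = 6
  A4 = IF(C11=0: C11=6 -> else branch B2) = 6
  H7 = 6 - 6 = 0
  F9 = MIN(6, 0) = 0

Propagation after the edit:
  B5: runs — C4 -6->0; result 0.
  H12: runs — B5 6->0; result 6 (same value as before).
  B2: runs — B5 6->0; result 6 (same value as before).
  A4: checked — values it read are unchanged (C11 unchanged, B2 unchanged); reused cached 6 without running.
  H7: checked — values it read are unchanged (B2 unchanged, H12 unchanged); reused cached 0 without running.
  F9: checked — values it read are unchanged (A4 unchanged, H7 unchanged); reused cached 0 without running.

Key observation: the cutoff stops propagation at H7 — its inputs' values are unchanged, so it reuses its cache.

Formula cells that run: B2, B5, H12 — 3 in total.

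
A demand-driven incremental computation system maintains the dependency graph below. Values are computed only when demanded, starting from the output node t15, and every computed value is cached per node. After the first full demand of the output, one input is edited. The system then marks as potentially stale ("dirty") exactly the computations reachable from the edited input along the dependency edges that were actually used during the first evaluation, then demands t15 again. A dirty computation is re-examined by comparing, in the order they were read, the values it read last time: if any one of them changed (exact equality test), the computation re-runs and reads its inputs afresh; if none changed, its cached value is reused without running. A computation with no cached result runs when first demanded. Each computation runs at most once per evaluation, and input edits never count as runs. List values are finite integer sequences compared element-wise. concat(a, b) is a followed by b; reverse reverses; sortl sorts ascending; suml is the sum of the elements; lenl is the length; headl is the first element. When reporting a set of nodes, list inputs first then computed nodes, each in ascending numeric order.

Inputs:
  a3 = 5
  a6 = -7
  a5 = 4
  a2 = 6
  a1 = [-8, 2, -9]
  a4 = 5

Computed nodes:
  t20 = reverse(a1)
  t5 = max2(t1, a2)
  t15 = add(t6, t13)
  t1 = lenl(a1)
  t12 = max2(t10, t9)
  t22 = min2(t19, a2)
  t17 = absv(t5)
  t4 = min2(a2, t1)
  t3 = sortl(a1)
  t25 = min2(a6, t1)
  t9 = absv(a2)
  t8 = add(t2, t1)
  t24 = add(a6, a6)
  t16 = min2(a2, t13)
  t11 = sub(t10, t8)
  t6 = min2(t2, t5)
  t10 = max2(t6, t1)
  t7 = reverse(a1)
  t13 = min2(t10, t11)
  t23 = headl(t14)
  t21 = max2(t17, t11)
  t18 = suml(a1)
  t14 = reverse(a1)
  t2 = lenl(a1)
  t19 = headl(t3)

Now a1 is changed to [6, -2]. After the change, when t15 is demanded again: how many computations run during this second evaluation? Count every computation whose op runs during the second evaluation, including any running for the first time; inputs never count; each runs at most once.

Computations that run: t1, t2, t5, t6, t8, t10, t11, t13, t15 — 9 in total.

First evaluation (everything demanded from the output):
  t1 = lenl([-8, 2, -9]) = 3
  t2 = lenl([-8, 2, -9]) = 3
  t5 = max2(3, 6) = 6
  t6 = min2(3, 6) = 3
  t8 = add(3, 3) = 6
  t10 = max2(3, 3) = 3
  t11 = sub(3, 6) = -3
  t13 = min2(3, -3) = -3
  t15 = add(3, -3) = 0

Propagation after the edit:
  t1: runs — a1 [-8, 2, -9]->[6, -2]; result 2.
  t2: runs — a1 [-8, 2, -9]->[6, -2]; result 2.
  t5: runs — t1 3->2; result 6 (same value as before).
  t6: runs — t2 3->2; result 2.
  t8: runs — t2 3->2; t1 3->2; result 4.
  t10: runs — t6 3->2; t1 3->2; result 2.
  t11: runs — t10 3->2; t8 6->4; result -2.
  t13: runs — t10 3->2; t11 -3->-2; result -2.
  t15: runs — t6 3->2; t13 -3->-2; result 0 (same value as before).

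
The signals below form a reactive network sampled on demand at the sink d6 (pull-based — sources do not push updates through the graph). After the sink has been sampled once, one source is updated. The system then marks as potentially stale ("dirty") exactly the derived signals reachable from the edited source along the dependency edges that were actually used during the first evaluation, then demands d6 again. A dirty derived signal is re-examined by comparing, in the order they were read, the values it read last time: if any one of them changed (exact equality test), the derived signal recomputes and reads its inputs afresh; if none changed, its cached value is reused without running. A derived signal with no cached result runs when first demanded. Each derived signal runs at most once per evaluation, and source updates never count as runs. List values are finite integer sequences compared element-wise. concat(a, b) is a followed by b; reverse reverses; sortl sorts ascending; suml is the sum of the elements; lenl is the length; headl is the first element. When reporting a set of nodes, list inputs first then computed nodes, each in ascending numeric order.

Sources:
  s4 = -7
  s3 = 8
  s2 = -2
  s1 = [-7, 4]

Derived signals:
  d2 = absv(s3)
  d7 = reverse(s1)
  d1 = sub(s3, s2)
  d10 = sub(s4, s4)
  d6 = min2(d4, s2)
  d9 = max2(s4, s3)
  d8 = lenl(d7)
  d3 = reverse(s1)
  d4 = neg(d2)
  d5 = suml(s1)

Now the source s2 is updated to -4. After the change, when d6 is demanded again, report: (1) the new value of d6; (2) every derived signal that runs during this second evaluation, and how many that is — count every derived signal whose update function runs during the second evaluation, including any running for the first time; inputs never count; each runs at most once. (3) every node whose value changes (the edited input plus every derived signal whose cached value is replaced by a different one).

Initial pass — values computed on the first demand:
  d2 = absv(8) = 8
  d4 = neg(8) = -8
  d6 = min2(-8, -2) = -8

Second demand — change propagation:
  d6: re-runs because s2 -2->-4; new result -8 (unchanged).

d6 now evaluates to -8.
Run set: d6 (1 run).
Changed values: s2.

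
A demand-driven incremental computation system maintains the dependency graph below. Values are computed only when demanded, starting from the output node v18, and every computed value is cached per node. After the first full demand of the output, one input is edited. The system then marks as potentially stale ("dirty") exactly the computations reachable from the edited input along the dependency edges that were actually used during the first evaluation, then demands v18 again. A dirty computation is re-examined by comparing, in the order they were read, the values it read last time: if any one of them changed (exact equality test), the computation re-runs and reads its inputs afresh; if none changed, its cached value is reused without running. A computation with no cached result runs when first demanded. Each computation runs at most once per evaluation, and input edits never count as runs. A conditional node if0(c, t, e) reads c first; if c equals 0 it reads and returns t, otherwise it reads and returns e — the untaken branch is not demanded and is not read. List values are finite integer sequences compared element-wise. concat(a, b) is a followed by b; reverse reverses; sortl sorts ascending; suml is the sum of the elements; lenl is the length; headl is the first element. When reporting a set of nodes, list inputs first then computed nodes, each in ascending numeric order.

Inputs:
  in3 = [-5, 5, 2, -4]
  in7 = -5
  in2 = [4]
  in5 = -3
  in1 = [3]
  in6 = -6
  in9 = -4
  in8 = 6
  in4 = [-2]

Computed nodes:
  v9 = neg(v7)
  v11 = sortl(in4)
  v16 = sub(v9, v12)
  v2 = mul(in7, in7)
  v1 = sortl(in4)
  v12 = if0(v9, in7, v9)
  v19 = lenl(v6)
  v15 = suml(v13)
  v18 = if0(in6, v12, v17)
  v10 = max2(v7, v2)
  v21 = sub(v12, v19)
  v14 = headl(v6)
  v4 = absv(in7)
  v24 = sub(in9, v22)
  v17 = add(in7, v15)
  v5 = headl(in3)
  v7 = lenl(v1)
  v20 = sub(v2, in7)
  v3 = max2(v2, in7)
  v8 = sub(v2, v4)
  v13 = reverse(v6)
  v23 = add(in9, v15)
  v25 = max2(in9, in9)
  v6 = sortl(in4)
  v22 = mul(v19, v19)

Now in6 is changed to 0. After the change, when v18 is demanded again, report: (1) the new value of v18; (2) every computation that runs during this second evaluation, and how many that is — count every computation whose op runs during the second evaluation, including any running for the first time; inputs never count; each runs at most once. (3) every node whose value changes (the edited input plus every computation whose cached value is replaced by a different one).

New value of v18: -1.
Computations that run: v1, v7, v9, v12, v18 — 5 in total.
Values that change: in6, v18.
Key observation: a condition flipped, so demand reaches new nodes — v1, v7, v9, v12 run for the first time.

First evaluation (everything demanded from the output):
  v6 = sortl([-2]) = [-2]
  v13 = reverse([-2]) = [-2]
  v15 = suml([-2]) = -2
  v17 = add(-5, -2) = -7
  v18 = if0(in6=-6 -> else branch v17) = -7

Propagation after the edit:
  v1: demanded for the first time — runs, produces [-2].
  v7: demanded for the first time — runs, produces 1.
  v9: demanded for the first time — runs, produces -1.
  v12: demanded for the first time — runs, produces -1.
  v18: runs — in6 -6->0; result -1.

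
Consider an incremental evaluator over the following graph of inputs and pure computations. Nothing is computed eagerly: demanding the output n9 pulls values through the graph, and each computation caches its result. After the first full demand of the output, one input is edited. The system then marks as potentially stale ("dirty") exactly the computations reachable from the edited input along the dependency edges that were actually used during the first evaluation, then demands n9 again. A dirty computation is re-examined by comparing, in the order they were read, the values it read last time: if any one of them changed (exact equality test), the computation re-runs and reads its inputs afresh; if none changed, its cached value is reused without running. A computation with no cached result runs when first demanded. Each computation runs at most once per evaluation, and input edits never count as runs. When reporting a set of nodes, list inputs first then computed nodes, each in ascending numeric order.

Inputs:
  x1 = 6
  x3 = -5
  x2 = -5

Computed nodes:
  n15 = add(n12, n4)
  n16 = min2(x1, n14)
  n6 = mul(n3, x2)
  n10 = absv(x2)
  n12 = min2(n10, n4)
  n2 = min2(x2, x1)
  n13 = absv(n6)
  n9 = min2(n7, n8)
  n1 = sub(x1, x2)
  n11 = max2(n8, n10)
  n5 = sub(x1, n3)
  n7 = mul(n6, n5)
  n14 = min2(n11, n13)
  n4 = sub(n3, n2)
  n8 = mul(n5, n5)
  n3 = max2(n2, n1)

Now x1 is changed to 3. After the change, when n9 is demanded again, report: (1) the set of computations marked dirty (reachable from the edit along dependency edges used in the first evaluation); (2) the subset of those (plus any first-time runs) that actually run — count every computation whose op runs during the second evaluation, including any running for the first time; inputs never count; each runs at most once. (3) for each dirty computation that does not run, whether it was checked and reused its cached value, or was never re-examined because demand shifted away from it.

Dirty set: n1, n2, n3, n5, n6, n7, n8, n9.
Run set: n1, n2, n3, n5, n6, n7, n9 (7 run).
Re-examined without running (cache reused): n8.
The important point: at n8 every value read last time is unchanged, so the dirty flag clears without a run.

Initial pass — values computed on the first demand:
  n1 = sub(6, -5) = 11
  n2 = min2(-5, 6) = -5
  n3 = max2(-5, 11) = 11
  n5 = sub(6, 11) = -5
  n6 = mul(11, -5) = -55
  n7 = mul(-55, -5) = 275
  n8 = mul(-5, -5) = 25
  n9 = min2(275, 25) = 25

Second demand — change propagation:
  n1: re-runs because x1 6->3; new result 8.
  n2: re-runs because x1 6->3; new result -5 (unchanged).
  n3: re-runs because n1 11->8; new result 8.
  n5: re-runs because x1 6->3; n3 11->8; new result -5 (unchanged).
  n6: re-runs because n3 11->8; new result -40.
  n7: re-runs because n6 -55->-40; new result 200.
  n8: re-examined; everything it read last time is the same (n5 unchanged, n5 unchanged) — cache 25 kept, no run.
  n9: re-runs because n7 275->200; new result 25 (unchanged).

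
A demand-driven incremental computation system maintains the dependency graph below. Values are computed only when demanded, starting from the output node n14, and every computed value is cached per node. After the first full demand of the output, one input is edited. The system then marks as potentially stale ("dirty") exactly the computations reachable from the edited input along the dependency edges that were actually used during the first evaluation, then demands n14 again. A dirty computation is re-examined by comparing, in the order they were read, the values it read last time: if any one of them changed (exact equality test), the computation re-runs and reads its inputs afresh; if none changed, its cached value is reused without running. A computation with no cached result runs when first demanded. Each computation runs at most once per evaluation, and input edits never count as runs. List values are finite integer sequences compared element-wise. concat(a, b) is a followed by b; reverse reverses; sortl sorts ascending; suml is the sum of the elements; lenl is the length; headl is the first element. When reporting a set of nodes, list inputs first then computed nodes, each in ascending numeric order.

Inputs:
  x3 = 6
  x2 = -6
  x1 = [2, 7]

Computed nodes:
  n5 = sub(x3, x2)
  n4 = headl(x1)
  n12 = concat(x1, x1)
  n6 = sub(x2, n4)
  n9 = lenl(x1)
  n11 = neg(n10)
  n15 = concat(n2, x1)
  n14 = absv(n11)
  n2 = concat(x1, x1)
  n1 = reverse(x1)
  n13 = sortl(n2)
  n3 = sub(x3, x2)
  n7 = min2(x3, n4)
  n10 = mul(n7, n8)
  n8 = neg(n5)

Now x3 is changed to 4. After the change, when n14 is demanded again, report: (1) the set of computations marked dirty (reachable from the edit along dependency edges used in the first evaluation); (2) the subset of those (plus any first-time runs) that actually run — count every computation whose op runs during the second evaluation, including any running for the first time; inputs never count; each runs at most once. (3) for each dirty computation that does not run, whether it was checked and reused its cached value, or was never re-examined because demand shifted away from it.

First evaluation (everything demanded from the output):
  n4 = headl([2, 7]) = 2
  n5 = sub(6, -6) = 12
  n7 = min2(6, 2) = 2
  n8 = neg(12) = -12
  n10 = mul(2, -12) = -24
  n11 = neg(-24) = 24
  n14 = absv(24) = 24

Propagation after the edit:
  n5: runs — x3 6->4; result 10.
  n7: runs — x3 6->4; result 2 (same value as before).
  n8: runs — n5 12->10; result -10.
  n10: runs — n8 -12->-10; result -20.
  n11: runs — n10 -24->-20; result 20.
  n14: runs — n11 24->20; result 20.

Marked dirty: n5, n7, n8, n10, n11, n14.
Computations that run: n5, n7, n8, n10, n11, n14 — 6 in total.
Every dirty computation ran.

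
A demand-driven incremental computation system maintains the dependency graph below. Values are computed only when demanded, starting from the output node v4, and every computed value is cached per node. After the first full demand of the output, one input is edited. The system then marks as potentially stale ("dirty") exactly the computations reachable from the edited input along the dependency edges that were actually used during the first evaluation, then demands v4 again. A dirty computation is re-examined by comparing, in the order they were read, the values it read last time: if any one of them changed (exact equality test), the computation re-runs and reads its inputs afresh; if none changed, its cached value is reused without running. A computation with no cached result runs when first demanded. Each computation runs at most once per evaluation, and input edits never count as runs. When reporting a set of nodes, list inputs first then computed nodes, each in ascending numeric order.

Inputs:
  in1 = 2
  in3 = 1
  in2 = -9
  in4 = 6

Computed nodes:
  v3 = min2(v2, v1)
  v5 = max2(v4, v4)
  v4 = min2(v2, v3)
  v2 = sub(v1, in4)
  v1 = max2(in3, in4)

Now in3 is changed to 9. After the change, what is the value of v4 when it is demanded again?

First evaluation (everything demanded from the output):
  v1 = max2(1, 6) = 6
  v2 = sub(6, 6) = 0
  v3 = min2(0, 6) = 0
  v4 = min2(0, 0) = 0

Propagation after the edit:
  v1: runs — in3 1->9; result 9.
  v2: runs — v1 6->9; result 3.
  v3: runs — v2 0->3; v1 6->9; result 3.
  v4: runs — v2 0->3; v3 0->3; result 3.

New value of v4: 3.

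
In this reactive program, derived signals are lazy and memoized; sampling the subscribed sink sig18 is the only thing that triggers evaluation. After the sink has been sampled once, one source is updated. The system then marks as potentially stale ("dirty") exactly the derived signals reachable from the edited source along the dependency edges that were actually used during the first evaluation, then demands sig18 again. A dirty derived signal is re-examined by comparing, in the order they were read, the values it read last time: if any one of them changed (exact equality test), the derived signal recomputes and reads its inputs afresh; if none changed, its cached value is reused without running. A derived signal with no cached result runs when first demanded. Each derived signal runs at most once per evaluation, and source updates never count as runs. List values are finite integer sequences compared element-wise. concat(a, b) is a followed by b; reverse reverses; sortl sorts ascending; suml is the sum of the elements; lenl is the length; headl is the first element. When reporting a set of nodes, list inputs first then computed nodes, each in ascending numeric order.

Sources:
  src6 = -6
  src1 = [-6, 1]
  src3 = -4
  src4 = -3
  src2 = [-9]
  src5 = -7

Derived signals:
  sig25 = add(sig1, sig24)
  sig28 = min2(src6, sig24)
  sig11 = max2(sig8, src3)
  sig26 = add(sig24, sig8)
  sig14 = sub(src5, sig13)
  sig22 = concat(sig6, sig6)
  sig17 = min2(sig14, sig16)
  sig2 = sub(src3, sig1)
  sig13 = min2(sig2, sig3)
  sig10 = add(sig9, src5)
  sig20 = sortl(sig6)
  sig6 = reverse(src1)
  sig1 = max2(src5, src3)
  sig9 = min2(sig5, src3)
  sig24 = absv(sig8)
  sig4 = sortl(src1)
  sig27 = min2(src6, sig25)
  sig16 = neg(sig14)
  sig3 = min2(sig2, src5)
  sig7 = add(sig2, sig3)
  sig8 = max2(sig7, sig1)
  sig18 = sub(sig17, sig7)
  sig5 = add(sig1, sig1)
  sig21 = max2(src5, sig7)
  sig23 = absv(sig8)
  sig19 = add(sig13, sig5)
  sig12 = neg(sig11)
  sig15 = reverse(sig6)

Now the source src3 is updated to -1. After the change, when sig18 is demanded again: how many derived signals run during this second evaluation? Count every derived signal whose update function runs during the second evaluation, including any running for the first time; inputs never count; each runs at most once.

First demand of the output computes:
  sig1 = max2(-7, -4) = -4
  sig2 = sub(-4, -4) = 0
  sig3 = min2(0, -7) = -7
  sig7 = add(0, -7) = -7
  sig13 = min2(0, -7) = -7
  sig14 = sub(-7, -7) = 0
  sig16 = neg(0) = 0
  sig17 = min2(0, 0) = 0
  sig18 = sub(0, -7) = 7

After the edit, cleaning proceeds:
  sig1: a read changed (src3 -4->-1) — executes, giving -1.
  sig2: a read changed (src3 -4->-1; sig1 -4->-1) — executes, giving 0 — identical to its old value.
  sig3: dirty, but its reads are unchanged (sig2 unchanged, src5 unchanged); cached -7 stands.
  sig7: dirty, but its reads are unchanged (sig2 unchanged, sig3 unchanged); cached -7 stands.
  sig13: dirty, but its reads are unchanged (sig2 unchanged, sig3 unchanged); cached -7 stands.
  sig14: dirty, but its reads are unchanged (src5 unchanged, sig13 unchanged); cached 0 stands.
  sig16: dirty, but its reads are unchanged (sig14 unchanged); cached 0 stands.
  sig17: dirty, but its reads are unchanged (sig14 unchanged, sig16 unchanged); cached 0 stands.
  sig18: dirty, but its reads are unchanged (sig17 unchanged, sig7 unchanged); cached 7 stands.

Note the absorption at sig2: it re-runs yet its value is the same, leaving the output's value untouched.

2 derived signals run: sig1, sig2.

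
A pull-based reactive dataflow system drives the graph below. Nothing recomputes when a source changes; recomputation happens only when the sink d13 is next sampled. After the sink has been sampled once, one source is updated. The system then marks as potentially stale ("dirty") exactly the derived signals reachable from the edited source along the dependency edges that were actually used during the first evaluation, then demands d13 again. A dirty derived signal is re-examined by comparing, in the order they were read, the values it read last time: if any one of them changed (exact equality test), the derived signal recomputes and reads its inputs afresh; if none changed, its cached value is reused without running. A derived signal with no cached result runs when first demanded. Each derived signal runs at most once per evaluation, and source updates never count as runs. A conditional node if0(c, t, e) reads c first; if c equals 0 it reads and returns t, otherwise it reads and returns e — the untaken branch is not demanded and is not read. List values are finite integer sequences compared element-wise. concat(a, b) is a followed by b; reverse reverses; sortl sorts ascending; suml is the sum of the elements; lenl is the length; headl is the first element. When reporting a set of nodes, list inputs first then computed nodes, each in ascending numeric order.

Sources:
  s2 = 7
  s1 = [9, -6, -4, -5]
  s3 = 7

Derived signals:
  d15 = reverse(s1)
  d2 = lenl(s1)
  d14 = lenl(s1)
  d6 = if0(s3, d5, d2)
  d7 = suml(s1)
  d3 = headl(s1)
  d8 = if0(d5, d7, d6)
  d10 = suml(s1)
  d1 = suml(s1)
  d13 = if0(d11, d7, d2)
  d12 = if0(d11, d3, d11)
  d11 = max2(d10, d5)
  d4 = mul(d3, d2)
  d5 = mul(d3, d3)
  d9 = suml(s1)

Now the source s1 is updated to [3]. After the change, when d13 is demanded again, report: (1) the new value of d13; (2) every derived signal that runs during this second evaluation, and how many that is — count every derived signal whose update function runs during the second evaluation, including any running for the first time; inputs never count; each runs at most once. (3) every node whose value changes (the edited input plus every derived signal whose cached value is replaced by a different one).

New value of d13: 1.
Derived signals that run: d2, d3, d5, d10, d11, d13 — 6 in total.
Values that change: s1, d2, d3, d5, d10, d11, d13.

First evaluation (everything demanded from the output):
  d2 = lenl([9, -6, -4, -5]) = 4
  d3 = headl([9, -6, -4, -5]) = 9
  d5 = mul(9, 9) = 81
  d10 = suml([9, -6, -4, -5]) = -6
  d11 = max2(-6, 81) = 81
  d13 = if0(d11=81 -> else branch d2) = 4

Propagation after the edit:
  d2: runs — s1 [9, -6, -4, -5]->[3]; result 1.
  d3: runs — s1 [9, -6, -4, -5]->[3]; result 3.
  d5: runs — d3 9->3; d3 9->3; result 9.
  d10: runs — s1 [9, -6, -4, -5]->[3]; result 3.
  d11: runs — d10 -6->3; d5 81->9; result 9.
  d13: runs — d11 81->9; d2 4->1; result 1.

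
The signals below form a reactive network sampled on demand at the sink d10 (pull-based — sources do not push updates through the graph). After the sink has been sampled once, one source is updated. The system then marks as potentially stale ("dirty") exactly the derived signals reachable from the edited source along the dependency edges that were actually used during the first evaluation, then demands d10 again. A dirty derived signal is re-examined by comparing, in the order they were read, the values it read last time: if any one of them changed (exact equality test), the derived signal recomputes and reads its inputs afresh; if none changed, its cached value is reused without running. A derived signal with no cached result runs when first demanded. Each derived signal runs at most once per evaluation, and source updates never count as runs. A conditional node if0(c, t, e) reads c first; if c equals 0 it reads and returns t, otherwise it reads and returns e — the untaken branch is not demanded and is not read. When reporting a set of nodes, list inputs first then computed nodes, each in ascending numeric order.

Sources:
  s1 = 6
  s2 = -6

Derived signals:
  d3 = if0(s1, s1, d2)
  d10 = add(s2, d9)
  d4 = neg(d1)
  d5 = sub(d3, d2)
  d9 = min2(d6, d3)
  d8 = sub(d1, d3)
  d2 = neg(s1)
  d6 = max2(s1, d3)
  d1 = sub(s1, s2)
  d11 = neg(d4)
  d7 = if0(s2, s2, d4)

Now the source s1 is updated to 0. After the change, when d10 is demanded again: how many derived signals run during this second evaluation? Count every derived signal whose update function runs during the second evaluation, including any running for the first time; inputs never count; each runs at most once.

Run set: d3, d6, d9, d10 (4 run).
The important point: the flipped condition redirects demand; d2 is left stale, never re-checked.

Initial pass — values computed on the first demand:
  d2 = neg(6) = -6
  d3 = if0(s1=6 -> else branch d2) = -6
  d6 = max2(6, -6) = 6
  d9 = min2(6, -6) = -6
  d10 = add(-6, -6) = -12

Second demand — change propagation:
  d2: dirty yet unreached — the second evaluation never asks for it.
  d3: re-runs because s1 6->0; new result 0.
  d6: re-runs because s1 6->0; d3 -6->0; new result 0.
  d9: re-runs because d6 6->0; d3 -6->0; new result 0.
  d10: re-runs because d9 -6->0; new result -6.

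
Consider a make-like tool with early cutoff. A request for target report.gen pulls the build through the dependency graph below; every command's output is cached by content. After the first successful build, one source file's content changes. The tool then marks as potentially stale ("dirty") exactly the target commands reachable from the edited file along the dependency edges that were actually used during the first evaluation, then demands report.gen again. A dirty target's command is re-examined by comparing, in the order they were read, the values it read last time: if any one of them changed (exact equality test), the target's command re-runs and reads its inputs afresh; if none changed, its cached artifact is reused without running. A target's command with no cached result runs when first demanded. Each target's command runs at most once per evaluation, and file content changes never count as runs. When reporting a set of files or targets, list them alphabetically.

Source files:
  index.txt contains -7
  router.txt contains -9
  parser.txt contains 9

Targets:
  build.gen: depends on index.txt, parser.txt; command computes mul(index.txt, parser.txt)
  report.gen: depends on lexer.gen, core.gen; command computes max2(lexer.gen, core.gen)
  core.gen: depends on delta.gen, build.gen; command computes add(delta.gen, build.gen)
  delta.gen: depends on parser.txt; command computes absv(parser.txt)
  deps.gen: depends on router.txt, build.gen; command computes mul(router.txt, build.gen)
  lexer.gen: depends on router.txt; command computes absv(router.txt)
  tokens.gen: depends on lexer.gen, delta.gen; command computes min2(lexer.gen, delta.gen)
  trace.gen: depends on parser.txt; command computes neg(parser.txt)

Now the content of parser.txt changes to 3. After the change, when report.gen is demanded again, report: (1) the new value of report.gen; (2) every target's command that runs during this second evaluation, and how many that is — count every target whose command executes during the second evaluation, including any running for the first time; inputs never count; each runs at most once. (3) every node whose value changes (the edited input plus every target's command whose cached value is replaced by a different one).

Demanding report.gen again yields 9.
4 target commands run: build.gen, core.gen, delta.gen, report.gen.
The nodes whose values change: build.gen, core.gen, delta.gen, parser.txt.

First demand of the output computes:
  build.gen = mul(-7, 9) = -63
  delta.gen = absv(9) = 9
  core.gen = add(9, -63) = -54
  lexer.gen = absv(-9) = 9
  report.gen = max2(9, -54) = 9

After the edit, cleaning proceeds:
  build.gen: a read changed (parser.txt 9->3) — executes, giving -21.
  delta.gen: a read changed (parser.txt 9->3) — executes, giving 3.
  core.gen: a read changed (delta.gen 9->3; build.gen -63->-21) — executes, giving -18.
  report.gen: a read changed (core.gen -54->-18) — executes, giving 9 — identical to its old value.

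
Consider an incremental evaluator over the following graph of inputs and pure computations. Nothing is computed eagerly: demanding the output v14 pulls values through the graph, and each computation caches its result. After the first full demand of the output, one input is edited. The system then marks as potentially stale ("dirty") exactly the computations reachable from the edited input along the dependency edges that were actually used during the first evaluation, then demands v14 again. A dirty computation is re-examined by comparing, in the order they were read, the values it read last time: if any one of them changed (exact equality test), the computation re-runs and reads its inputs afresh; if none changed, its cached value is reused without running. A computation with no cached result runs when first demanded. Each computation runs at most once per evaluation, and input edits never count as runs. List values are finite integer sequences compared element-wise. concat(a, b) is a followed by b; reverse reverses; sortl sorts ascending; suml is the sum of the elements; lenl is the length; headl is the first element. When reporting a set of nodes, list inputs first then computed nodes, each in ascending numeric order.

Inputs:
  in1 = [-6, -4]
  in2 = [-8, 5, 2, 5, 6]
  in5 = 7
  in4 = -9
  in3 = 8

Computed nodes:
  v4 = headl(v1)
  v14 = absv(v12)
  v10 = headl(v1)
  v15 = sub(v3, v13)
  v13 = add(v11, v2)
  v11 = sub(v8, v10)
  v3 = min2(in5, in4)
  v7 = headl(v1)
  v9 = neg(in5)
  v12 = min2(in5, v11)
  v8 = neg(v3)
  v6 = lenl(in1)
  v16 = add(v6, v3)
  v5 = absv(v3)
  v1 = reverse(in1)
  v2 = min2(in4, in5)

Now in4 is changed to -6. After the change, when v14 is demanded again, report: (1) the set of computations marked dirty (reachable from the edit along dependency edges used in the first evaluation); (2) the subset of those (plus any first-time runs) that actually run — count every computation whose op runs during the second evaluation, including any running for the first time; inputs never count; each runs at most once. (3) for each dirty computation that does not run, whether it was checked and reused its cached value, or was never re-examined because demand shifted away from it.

Initial pass — values computed on the first demand:
  v1 = reverse([-6, -4]) = [-4, -6]
  v3 = min2(7, -9) = -9
  v8 = neg(-9) = 9
  v10 = headl([-4, -6]) = -4
  v11 = sub(9, -4) = 13
  v12 = min2(7, 13) = 7
  v14 = absv(7) = 7

Second demand — change propagation:
  v3: re-runs because in4 -9->-6; new result -6.
  v8: re-runs because v3 -9->-6; new result 6.
  v11: re-runs because v8 9->6; new result 10.
  v12: re-runs because v11 13->10; new result 7 (unchanged).
  v14: re-examined; everything it read last time is the same (v12 unchanged) — cache 7 kept, no run.

The important point: v12 recomputes to an identical value, and the output ends up unchanged.

Dirty set: v3, v8, v11, v12, v14.
Run set: v3, v8, v11, v12 (4 run).
Re-examined without running (cache reused): v14.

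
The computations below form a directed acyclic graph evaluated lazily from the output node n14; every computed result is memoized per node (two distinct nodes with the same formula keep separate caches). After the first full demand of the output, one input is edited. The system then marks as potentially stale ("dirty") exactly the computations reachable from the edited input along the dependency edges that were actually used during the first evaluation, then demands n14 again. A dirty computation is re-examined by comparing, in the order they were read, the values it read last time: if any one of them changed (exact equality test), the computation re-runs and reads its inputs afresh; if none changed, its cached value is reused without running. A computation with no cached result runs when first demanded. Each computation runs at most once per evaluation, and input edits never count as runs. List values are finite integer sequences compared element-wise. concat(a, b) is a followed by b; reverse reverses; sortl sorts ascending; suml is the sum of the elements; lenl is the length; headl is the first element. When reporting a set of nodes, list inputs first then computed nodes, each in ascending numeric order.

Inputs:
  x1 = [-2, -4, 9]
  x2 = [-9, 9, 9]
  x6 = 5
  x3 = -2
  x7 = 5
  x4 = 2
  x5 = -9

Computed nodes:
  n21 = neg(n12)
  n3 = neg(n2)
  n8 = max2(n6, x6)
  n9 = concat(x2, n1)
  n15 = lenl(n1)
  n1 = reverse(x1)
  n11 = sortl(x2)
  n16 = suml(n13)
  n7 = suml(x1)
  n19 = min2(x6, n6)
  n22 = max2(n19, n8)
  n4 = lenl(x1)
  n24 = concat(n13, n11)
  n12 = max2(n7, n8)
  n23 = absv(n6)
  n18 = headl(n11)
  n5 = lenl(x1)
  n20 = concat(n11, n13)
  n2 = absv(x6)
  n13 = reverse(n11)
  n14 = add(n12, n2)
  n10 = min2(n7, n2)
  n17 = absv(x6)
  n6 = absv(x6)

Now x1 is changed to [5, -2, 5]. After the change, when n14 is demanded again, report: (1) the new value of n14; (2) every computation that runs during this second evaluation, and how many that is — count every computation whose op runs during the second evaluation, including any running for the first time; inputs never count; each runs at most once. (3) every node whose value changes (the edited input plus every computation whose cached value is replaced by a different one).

Demanding n14 again yields 13.
3 computations run: n7, n12, n14.
The nodes whose values change: x1, n7, n12, n14.

First demand of the output computes:
  n2 = absv(5) = 5
  n6 = absv(5) = 5
  n7 = suml([-2, -4, 9]) = 3
  n8 = max2(5, 5) = 5
  n12 = max2(3, 5) = 5
  n14 = add(5, 5) = 10

After the edit, cleaning proceeds:
  n7: a read changed (x1 [-2, -4, 9]->[5, -2, 5]) — executes, giving 8.
  n12: a read changed (n7 3->8) — executes, giving 8.
  n14: a read changed (n12 5->8) — executes, giving 13.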